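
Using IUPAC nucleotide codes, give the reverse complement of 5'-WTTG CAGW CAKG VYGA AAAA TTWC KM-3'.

5′-KMGWAATTTTTCRBCMTGWCTGCAAW-3′

Standard pairs A↔T, G↔C; ambiguity codes pair Y↔R, M↔K, W↔W, V↔B. Complement (WAACGTCWGTMCBRCTTTTTAAWGMK), then reverse for 5'→3'.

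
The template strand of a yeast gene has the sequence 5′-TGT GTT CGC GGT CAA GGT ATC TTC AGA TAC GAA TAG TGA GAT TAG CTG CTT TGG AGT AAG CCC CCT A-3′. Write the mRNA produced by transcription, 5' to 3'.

5'-UAGGGGGCUUACUCCAAAGCAGCUAAUCUCACUAUUCGUAUCUGAAGAUACCUUGACCGCGAACACA-3'

The mRNA has the sequence of the coding strand (reverse complement of the template) with T→U. Reverse complement of TGTGTTCGCGGTCAAGGTATCTTCAGATACGAATAGTGAGATTAGCTGCTTTGGAGTAAGCCCCCTA is TAGGGGGCTTACTCCAAAGCAGCTAATCTCACTATTCGTATCTGAAGATACCTTGACCGCGAACACA; then T→U.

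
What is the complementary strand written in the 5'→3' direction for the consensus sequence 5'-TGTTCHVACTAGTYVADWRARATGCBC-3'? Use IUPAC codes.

Standard pairs A↔T, G↔C; ambiguity codes pair R↔Y, W↔W, B↔V, D↔H. Complement (ACAAGDBTGATCARBTHWYTYTACGVG), then reverse for 5'→3'.

5'-GVGCATYTYWHTBRACTAGTBDGAACA-3'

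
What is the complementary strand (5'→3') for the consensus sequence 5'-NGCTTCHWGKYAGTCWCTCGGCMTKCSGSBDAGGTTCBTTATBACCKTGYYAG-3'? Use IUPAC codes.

5'-CTRRCAMGGTVATAAVGAACCTHVSCSGMAKGCCGAGWGACTRMCWDGAAGCN-3'

Standard pairs A↔T, G↔C; ambiguity codes pair Y↔R, M↔K, W↔W, S↔S, B↔V, D↔H, N↔N. Complement (NCGAAGDWCMRTCAGWGAGCCGKAMGSCSVHTCCAAGVAATAVTGGMACRRTC), then reverse for 5'→3'.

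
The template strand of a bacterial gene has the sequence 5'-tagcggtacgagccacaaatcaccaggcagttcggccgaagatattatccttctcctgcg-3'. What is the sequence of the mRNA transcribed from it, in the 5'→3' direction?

5'-CGCAGGAGAAGGAUAAUAUCUUCGGCCGAACUGCCUGGUGAUUUGUGGCUCGUACCGCUA-3'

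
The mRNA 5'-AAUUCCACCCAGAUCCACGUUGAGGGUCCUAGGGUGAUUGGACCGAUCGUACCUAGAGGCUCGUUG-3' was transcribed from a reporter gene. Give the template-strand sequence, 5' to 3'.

5'-CAACGAGCCTCTAGGTACGATCGGTCCAATCACCCTAGGACCCTCAACGTGGATCTGGGTGGAATT-3'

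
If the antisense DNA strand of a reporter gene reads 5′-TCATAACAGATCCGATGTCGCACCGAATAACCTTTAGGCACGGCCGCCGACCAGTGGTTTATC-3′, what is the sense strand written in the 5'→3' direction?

5'-GATAAACCACTGGTCGGCGGCCGTGCCTAAAGGTTATTCGGTGCGACATCGGATCTGTTATGA-3'

The coding strand is complementary and antiparallel to the template: take the complement (A↔T, G↔C) and reverse.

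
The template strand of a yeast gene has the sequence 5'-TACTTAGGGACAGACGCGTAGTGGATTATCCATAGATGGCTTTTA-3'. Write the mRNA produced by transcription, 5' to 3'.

5'-UAAAAGCCAUCUAUGGAUAAUCCACUACGCGUCUGUCCCUAAGUA-3'

The mRNA has the sequence of the coding strand (reverse complement of the template) with T→U. Reverse complement of TACTTAGGGACAGACGCGTAGTGGATTATCCATAGATGGCTTTTA is TAAAAGCCATCTATGGATAATCCACTACGCGTCTGTCCCTAAGTA; then T→U.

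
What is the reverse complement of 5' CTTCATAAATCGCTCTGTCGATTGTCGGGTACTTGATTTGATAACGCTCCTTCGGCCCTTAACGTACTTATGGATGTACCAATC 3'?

5'-GATTGGTACATCCATAAGTACGTTAAGGGCCGAAGGAGCGTTATCAAATCAAGTACCCGACAATCGACAGAGCGATTTATGAAG-3'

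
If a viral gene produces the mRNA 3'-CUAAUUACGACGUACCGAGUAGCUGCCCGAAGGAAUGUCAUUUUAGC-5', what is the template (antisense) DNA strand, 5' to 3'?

5'-GATTAATGCTGCATGGCTCATCGACGGGCTTCCTTACAGTAAAATCG-3'

Written 5'→3' the mRNA is CGAUUUUACUGUAAGGAAGCCCGUCGAUGAGCCAUGCAGCAUUAAUC, so the coding DNA strand is CGATTTTACTGTAAGGAAGCCCGTCGATGAGCCATGCAGCATTAATC. The template is its reverse complement.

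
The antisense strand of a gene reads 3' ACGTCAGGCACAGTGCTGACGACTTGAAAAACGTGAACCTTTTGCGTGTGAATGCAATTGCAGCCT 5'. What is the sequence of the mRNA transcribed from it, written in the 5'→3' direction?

5'-UGCAGUCCGUGUCACGACUGCUGAACUUUUUGCACUUGGAAAACGCACACUUACGUUAACGUCGGA-3'

Reading the template 3'→5' as shown, RNA polymerase pairs each base (A→U, T→A, G↔C) to build mRNA 5'→3' directly.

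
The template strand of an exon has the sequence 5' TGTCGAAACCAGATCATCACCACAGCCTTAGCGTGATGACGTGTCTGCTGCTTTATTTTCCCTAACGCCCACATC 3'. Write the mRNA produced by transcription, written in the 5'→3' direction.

5′-GAUGUGGGCGUUAGGGAAAAUAAAGCAGCAGACACGUCAUCACGCUAAGGCUGUGGUGAUGAUCUGGUUUCGACA-3′

The mRNA has the sequence of the coding strand (reverse complement of the template) with T→U. Reverse complement of TGTCGAAACCAGATCATCACCACAGCCTTAGCGTGATGACGTGTCTGCTGCTTTATTTTCCCTAACGCCCACATC is GATGTGGGCGTTAGGGAAAATAAAGCAGCAGACACGTCATCACGCTAAGGCTGTGGTGATGATCTGGTTTCGACA; then T→U.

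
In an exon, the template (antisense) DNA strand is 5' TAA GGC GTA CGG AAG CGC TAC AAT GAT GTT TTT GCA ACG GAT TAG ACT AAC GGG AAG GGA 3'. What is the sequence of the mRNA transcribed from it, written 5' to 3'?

5'-UCCCUUCCCGUUAGUCUAAUCCGUUGCAAAAACAUCAUUGUAGCGCUUCCGUACGCCUUA-3'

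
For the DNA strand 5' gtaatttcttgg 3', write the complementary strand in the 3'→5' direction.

Base-pairing A↔T, G↔C gives the complement. The complementary strand is antiparallel, so paired with a 5'→3' strand it runs 3'→5'.

3'-CATTAAAGAACC-5'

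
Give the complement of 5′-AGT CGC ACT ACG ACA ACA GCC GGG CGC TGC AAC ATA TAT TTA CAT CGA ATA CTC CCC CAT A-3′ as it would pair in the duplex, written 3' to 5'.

3'-TCAGCGTGATGCTGTTGTCGGCCCGCGACGTTGTATATAAATGTAGCTTATGAGGGGGTAT-5'

Base-pairing A↔T, G↔C gives the complement. The complementary strand is antiparallel, so paired with a 5'→3' strand it runs 3'→5'.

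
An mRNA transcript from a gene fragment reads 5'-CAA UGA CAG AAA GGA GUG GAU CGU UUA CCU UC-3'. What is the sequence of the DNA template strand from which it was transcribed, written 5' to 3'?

5′-GAAGGTAAACGATCCACTCCTTTCTGTCATTG-3′

Replace U with T to get the coding DNA strand: CAATGACAGAAAGGAGTGGATCGTTTACCTTC. The template strand is its reverse complement (complement GTTACTGTCTTTCCTCACCTAGCAAATGGAAG, then reverse).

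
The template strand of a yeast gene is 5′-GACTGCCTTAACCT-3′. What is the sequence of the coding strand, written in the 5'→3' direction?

5'-AGGTTAAGGCAGTC-3'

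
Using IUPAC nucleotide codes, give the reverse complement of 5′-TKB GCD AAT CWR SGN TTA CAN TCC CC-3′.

Standard pairs A↔T, G↔C; ambiguity codes pair R↔Y, K↔M, W↔W, S↔S, B↔V, D↔H, N↔N. Complement (AMVCGHTTAGWYSCNAATGTNAGGGG), then reverse for 5'→3'.

5'-GGGGANTGTAANCSYWGATTHGCVMA-3'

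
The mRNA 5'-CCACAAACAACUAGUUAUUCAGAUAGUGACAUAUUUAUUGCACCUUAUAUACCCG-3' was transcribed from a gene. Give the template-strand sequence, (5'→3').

Replace U with T to get the coding DNA strand: CCACAAACAACTAGTTATTCAGATAGTGACATATTTATTGCACCTTATATACCCG. The template strand is its reverse complement (complement GGTGTTTGTTGATCAATAAGTCTATCACTGTATAAATAACGTGGAATATATGGGC, then reverse).

5'-CGGGTATATAAGGTGCAATAAATATGTCACTATCTGAATAACTAGTTGTTTGTGG-3'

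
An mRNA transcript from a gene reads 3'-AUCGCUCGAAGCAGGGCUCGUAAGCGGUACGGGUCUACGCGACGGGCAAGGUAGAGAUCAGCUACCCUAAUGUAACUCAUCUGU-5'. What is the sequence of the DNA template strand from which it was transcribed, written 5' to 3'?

Written 5'→3' the mRNA is UGUCUACUCAAUGUAAUCCCAUCGACUAGAGAUGGAACGGGCAGCGCAUCUGGGCAUGGCGAAUGCUCGGGACGAAGCUCGCUA, so the coding DNA strand is TGTCTACTCAATGTAATCCCATCGACTAGAGATGGAACGGGCAGCGCATCTGGGCATGGCGAATGCTCGGGACGAAGCTCGCTA. The template is its reverse complement.

5'-TAGCGAGCTTCGTCCCGAGCATTCGCCATGCCCAGATGCGCTGCCCGTTCCATCTCTAGTCGATGGGATTACATTGAGTAGACA-3'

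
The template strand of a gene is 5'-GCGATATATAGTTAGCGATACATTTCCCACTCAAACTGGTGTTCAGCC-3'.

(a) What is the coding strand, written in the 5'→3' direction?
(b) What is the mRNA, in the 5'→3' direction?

(a) The coding strand is the reverse complement of the template: complement CGCTATATATCAATCGCTATGTAAAGGGTGAGTTTGACCACAAGTCGG, then reverse.
(b) mRNA has the coding-strand sequence with T→U.

(a) 5'-GGCTGAACACCAGTTTGAGTGGGAAATGTATCGCTAACTATATATCGC-3'
(b) 5'-GGCUGAACACCAGUUUGAGUGGGAAAUGUAUCGCUAACUAUAUAUCGC-3'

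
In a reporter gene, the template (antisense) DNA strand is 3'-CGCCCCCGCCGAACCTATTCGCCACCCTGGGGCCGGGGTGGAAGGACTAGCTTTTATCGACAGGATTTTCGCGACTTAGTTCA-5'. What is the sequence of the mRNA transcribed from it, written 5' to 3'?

Reading the template 3'→5' as shown, RNA polymerase pairs each base (A→U, T→A, G↔C) to build mRNA 5'→3' directly.

5′-GCGGGGGCGGCUUGGAUAAGCGGUGGGACCCCGGCCCCACCUUCCUGAUCGAAAAUAGCUGUCCUAAAAGCGCUGAAUCAAGU-3′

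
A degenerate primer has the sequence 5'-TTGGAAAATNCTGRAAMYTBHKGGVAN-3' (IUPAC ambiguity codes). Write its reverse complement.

5′-NTBCCMDVARKTTYCAGNATTTTCCAA-3′

Standard pairs A↔T, G↔C; ambiguity codes pair R↔Y, M↔K, B↔V, H↔D, N↔N. Complement (AACCTTTTANGACYTTKRAVDMCCBTN), then reverse for 5'→3'.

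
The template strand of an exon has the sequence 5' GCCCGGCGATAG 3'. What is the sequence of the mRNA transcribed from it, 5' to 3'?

5'-CUAUCGCCGGGC-3'

The mRNA has the sequence of the coding strand (reverse complement of the template) with T→U. Reverse complement of GCCCGGCGATAG is CTATCGCCGGGC; then T→U.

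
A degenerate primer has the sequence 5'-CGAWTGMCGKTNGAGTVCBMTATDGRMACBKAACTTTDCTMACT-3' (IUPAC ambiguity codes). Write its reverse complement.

Standard pairs A↔T, G↔C; ambiguity codes pair R↔Y, M↔K, W↔W, B↔V, D↔H, N↔N. Complement (GCTWACKGCMANCTCABGVKATAHCYKTGVMTTGAAAHGAKTGA), then reverse for 5'→3'.

5'-AGTKAGHAAAGTTMVGTKYCHATAKVGBACTCNAMCGKCAWTCG-3'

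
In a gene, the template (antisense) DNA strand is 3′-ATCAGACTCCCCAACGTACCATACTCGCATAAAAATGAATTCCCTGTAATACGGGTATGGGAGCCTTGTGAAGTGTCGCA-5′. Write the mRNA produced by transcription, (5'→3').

5'-UAGUCUGAGGGGUUGCAUGGUAUGAGCGUAUUUUUACUUAAGGGACAUUAUGCCCAUACCCUCGGAACACUUCACAGCGU-3'

Reading the template 3'→5' as shown, RNA polymerase pairs each base (A→U, T→A, G↔C) to build mRNA 5'→3' directly.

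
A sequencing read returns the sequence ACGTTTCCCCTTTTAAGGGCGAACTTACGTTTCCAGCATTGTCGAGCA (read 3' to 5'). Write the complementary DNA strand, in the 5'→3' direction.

The strand is given 3'→5', so its complement runs 5'→3' in the same left-to-right order: pair each base A↔T, G↔C.

5'-TGCAAAGGGGAAAATTCCCGCTTGAATGCAAAGGTCGTAACAGCTCGT-3'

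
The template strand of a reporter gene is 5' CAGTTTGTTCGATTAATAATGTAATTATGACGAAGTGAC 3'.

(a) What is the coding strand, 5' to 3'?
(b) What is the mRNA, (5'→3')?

(a) The coding strand is the reverse complement of the template: complement GTCAAACAAGCTAATTATTACATTAATACTGCTTCACTG, then reverse.
(b) mRNA has the coding-strand sequence with T→U.

(a) 5'-GTCACTTCGTCATAATTACATTATTAATCGAACAAACTG-3'
(b) 5'-GUCACUUCGUCAUAAUUACAUUAUUAAUCGAACAAACUG-3'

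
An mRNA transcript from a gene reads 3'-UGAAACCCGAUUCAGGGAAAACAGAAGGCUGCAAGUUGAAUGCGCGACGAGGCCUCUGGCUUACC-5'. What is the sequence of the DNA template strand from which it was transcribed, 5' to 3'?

5′-ACTTTGGGCTAAGTCCCTTTTGTCTTCCGACGTTCAACTTACGCGCTGCTCCGGAGACCGAATGG-3′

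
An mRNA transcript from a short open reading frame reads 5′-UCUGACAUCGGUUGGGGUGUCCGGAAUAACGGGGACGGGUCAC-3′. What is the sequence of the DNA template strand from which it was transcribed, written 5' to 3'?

Replace U with T to get the coding DNA strand: TCTGACATCGGTTGGGGTGTCCGGAATAACGGGGACGGGTCAC. The template strand is its reverse complement (complement AGACTGTAGCCAACCCCACAGGCCTTATTGCCCCTGCCCAGTG, then reverse).

5'-GTGACCCGTCCCCGTTATTCCGGACACCCCAACCGATGTCAGA-3'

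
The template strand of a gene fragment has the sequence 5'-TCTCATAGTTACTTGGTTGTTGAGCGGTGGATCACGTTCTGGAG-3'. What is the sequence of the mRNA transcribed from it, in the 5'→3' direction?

5'-CUCCAGAACGUGAUCCACCGCUCAACAACCAAGUAACUAUGAGA-3'

RNA polymerase reads the template 3'→5' and synthesizes mRNA 5'→3' by base-pairing (A→U, T→A, G↔C). The complement of the template is AGAGTATCAATGAACCAACAACTCGCCACCTAGTGCAAGACCTC; antiparallel, so 5'→3' the coding strand is CTCCAGAACGTGATCCACCGCTCAACAACCAAGTAACTATGAGA. Replace T with U for the mRNA.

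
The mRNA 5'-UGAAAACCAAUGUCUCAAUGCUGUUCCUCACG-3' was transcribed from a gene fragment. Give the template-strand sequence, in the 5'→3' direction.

Replace U with T to get the coding DNA strand: TGAAAACCAATGTCTCAATGCTGTTCCTCACG. The template strand is its reverse complement (complement ACTTTTGGTTACAGAGTTACGACAAGGAGTGC, then reverse).

5'-CGTGAGGAACAGCATTGAGACATTGGTTTTCA-3'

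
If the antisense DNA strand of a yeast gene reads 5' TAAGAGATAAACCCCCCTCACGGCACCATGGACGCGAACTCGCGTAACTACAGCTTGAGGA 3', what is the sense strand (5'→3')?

5'-TCCTCAAGCTGTAGTTACGCGAGTTCGCGTCCATGGTGCCGTGAGGGGGGTTTATCTCTTA-3'

The coding strand is complementary and antiparallel to the template: take the complement (A↔T, G↔C) and reverse.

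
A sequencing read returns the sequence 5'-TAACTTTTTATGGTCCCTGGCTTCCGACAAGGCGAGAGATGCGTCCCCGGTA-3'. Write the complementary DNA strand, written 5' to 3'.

Pairing A↔T and G↔C gives ATTGAAAAATACCAGGGACCGAAGGCTGTTCCGCTCTCTACGCAGGGGCCAT, running 3'→5'. Reverse for the 5'→3' convention.

5'-TACCGGGGACGCATCTCTCGCCTTGTCGGAAGCCAGGGACCATAAAAAGTTA-3'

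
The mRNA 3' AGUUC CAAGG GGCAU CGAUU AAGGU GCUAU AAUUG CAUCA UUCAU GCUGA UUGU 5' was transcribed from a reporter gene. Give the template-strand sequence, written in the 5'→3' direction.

Written 5'→3' the mRNA is UGUUAGUCGUACUUACUACGUUAAUAUCGUGGAAUUAGCUACGGGGAACCUUGA, so the coding DNA strand is TGTTAGTCGTACTTACTACGTTAATATCGTGGAATTAGCTACGGGGAACCTTGA. The template is its reverse complement.

5'-TCAAGGTTCCCCGTAGCTAATTCCACGATATTAACGTAGTAAGTACGACTAACA-3'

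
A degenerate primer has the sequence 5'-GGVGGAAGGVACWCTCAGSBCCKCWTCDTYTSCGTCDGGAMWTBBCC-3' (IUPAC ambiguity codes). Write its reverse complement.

Standard pairs A↔T, G↔C; ambiguity codes pair Y↔R, M↔K, W↔W, S↔S, B↔V, D↔H. Complement (CCBCCTTCCBTGWGAGTCSVGGMGWAGHARASGCAGHCCTKWAVVGG), then reverse for 5'→3'.

5'-GGVVAWKTCCHGACGSARAHGAWGMGGVSCTGAGWGTBCCTTCCBCC-3'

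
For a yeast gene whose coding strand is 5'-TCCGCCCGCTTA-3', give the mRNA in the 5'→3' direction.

5′-UCCGCCCGCUUA-3′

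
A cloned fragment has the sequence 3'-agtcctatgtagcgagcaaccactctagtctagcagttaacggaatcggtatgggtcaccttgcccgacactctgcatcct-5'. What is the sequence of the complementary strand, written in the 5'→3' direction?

The strand is given 3'→5', so its complement runs 5'→3' in the same left-to-right order: pair each base A↔T, G↔C.

5'-TCAGGATACATCGCTCGTTGGTGAGATCAGATCGTCAATTGCCTTAGCCATACCCAGTGGAACGGGCTGTGAGACGTAGGA-3'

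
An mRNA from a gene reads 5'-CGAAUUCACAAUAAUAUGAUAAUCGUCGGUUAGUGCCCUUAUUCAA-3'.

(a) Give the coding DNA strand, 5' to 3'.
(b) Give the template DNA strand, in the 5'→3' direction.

(a) 5'-CGAATTCACAATAATATGATAATCGTCGGTTAGTGCCCTTATTCAA-3'
(b) 5′-TTGAATAAGGGCACTAACCGACGATTATCATATTATTGTGAATTCG-3′

(a) The coding strand matches the mRNA with U→T.
(b) The template strand is the reverse complement of the coding strand.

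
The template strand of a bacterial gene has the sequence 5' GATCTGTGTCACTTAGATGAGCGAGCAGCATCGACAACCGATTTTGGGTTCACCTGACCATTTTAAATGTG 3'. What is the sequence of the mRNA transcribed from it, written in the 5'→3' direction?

5'-CACAUUUAAAAUGGUCAGGUGAACCCAAAAUCGGUUGUCGAUGCUGCUCGCUCAUCUAAGUGACACAGAUC-3'

RNA polymerase reads the template 3'→5' and synthesizes mRNA 5'→3' by base-pairing (A→U, T→A, G↔C). The complement of the template is CTAGACACAGTGAATCTACTCGCTCGTCGTAGCTGTTGGCTAAAACCCAAGTGGACTGGTAAAATTTACAC; antiparallel, so 5'→3' the coding strand is CACATTTAAAATGGTCAGGTGAACCCAAAATCGGTTGTCGATGCTGCTCGCTCATCTAAGTGACACAGATC. Replace T with U for the mRNA.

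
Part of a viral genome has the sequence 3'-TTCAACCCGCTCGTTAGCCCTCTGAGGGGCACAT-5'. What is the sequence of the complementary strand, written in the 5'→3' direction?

5′-AAGTTGGGCGAGCAATCGGGAGACTCCCCGTGTA-3′

The strand is given 3'→5', so its complement runs 5'→3' in the same left-to-right order: pair each base A↔T, G↔C.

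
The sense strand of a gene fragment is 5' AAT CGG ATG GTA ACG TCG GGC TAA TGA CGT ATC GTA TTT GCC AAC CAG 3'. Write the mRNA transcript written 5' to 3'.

The mRNA is synthesized from the template strand, so it matches the coding strand with T replaced by U.

5′-AAUCGGAUGGUAACGUCGGGCUAAUGACGUAUCGUAUUUGCCAACCAG-3′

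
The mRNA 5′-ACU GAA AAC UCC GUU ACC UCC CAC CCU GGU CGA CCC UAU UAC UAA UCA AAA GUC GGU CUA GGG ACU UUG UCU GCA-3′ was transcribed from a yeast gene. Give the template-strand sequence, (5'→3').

5'-TGCAGACAAAGTCCCTAGACCGACTTTTGATTAGTAATAGGGTCGACCAGGGTGGGAGGTAACGGAGTTTTCAGT-3'

Replace U with T to get the coding DNA strand: ACTGAAAACTCCGTTACCTCCCACCCTGGTCGACCCTATTACTAATCAAAAGTCGGTCTAGGGACTTTGTCTGCA. The template strand is its reverse complement (complement TGACTTTTGAGGCAATGGAGGGTGGGACCAGCTGGGATAATGATTAGTTTTCAGCCAGATCCCTGAAACAGACGT, then reverse).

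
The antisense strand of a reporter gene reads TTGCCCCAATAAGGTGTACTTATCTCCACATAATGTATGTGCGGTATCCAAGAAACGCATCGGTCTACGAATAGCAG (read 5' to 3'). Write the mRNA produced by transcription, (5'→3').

RNA polymerase reads the template 3'→5' and synthesizes mRNA 5'→3' by base-pairing (A→U, T→A, G↔C). The complement of the template is AACGGGGTTATTCCACATGAATAGAGGTGTATTACATACACGCCATAGGTTCTTTGCGTAGCCAGATGCTTATCGTC; antiparallel, so 5'→3' the coding strand is CTGCTATTCGTAGACCGATGCGTTTCTTGGATACCGCACATACATTATGTGGAGATAAGTACACCTTATTGGGGCAA. Replace T with U for the mRNA.

5'-CUGCUAUUCGUAGACCGAUGCGUUUCUUGGAUACCGCACAUACAUUAUGUGGAGAUAAGUACACCUUAUUGGGGCAA-3'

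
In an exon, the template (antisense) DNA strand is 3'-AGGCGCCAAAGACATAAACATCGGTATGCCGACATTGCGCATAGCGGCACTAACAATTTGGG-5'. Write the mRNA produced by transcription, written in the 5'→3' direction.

5'-UCCGCGGUUUCUGUAUUUGUAGCCAUACGGCUGUAACGCGUAUCGCCGUGAUUGUUAAACCC-3'

Reading the template 3'→5' as shown, RNA polymerase pairs each base (A→U, T→A, G↔C) to build mRNA 5'→3' directly.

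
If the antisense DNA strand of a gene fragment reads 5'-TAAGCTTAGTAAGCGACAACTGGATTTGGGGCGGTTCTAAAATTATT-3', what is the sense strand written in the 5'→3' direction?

5'-AATAATTTTAGAACCGCCCCAAATCCAGTTGTCGCTTACTAAGCTTA-3'

The coding strand is complementary and antiparallel to the template: take the complement (A↔T, G↔C) and reverse.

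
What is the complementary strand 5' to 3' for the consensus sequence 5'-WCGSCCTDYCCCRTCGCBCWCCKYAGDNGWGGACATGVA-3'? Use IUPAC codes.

5'-TBCATGTCCWCNHCTRMGGWGVGCGAYGGGRHAGGSCGW-3'

Standard pairs A↔T, G↔C; ambiguity codes pair R↔Y, K↔M, W↔W, S↔S, B↔V, D↔H, N↔N. Complement (WGCSGGAHRGGGYAGCGVGWGGMRTCHNCWCCTGTACBT), then reverse for 5'→3'.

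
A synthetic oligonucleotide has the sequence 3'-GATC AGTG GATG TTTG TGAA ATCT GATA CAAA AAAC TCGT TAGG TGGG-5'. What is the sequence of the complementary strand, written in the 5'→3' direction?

5'-CTAGTCACCTACAAACACTTTAGACTATGTTTTTTGAGCAATCCACCC-3'

The strand is given 3'→5', so its complement runs 5'→3' in the same left-to-right order: pair each base A↔T, G↔C.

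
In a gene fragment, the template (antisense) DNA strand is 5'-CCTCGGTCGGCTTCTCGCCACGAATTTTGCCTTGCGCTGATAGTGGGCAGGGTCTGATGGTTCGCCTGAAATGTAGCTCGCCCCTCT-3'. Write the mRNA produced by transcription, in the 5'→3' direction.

The mRNA has the sequence of the coding strand (reverse complement of the template) with T→U. Reverse complement of CCTCGGTCGGCTTCTCGCCACGAATTTTGCCTTGCGCTGATAGTGGGCAGGGTCTGATGGTTCGCCTGAAATGTAGCTCGCCCCTCT is AGAGGGGCGAGCTACATTTCAGGCGAACCATCAGACCCTGCCCACTATCAGCGCAAGGCAAAATTCGTGGCGAGAAGCCGACCGAGG; then T→U.

5'-AGAGGGGCGAGCUACAUUUCAGGCGAACCAUCAGACCCUGCCCACUAUCAGCGCAAGGCAAAAUUCGUGGCGAGAAGCCGACCGAGG-3'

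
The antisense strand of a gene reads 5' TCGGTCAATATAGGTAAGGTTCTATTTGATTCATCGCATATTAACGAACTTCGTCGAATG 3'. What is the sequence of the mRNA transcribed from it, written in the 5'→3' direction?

The mRNA has the sequence of the coding strand (reverse complement of the template) with T→U. Reverse complement of TCGGTCAATATAGGTAAGGTTCTATTTGATTCATCGCATATTAACGAACTTCGTCGAATG is CATTCGACGAAGTTCGTTAATATGCGATGAATCAAATAGAACCTTACCTATATTGACCGA; then T→U.

5′-CAUUCGACGAAGUUCGUUAAUAUGCGAUGAAUCAAAUAGAACCUUACCUAUAUUGACCGA-3′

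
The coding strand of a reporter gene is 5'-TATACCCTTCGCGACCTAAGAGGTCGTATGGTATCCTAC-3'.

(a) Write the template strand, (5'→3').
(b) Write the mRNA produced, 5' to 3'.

(a) The template strand is the reverse complement of the coding strand: complement ATATGGGAAGCGCTGGATTCTCCAGCATACCATAGGATG, then reverse.
(b) mRNA matches the coding strand with T→U.

(a) 5'-GTAGGATACCATACGACCTCTTAGGTCGCGAAGGGTATA-3'
(b) 5'-UAUACCCUUCGCGACCUAAGAGGUCGUAUGGUAUCCUAC-3'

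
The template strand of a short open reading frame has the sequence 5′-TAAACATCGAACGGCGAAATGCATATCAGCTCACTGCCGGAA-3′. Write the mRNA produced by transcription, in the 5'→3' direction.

5'-UUCCGGCAGUGAGCUGAUAUGCAUUUCGCCGUUCGAUGUUUA-3'

RNA polymerase reads the template 3'→5' and synthesizes mRNA 5'→3' by base-pairing (A→U, T→A, G↔C). The complement of the template is ATTTGTAGCTTGCCGCTTTACGTATAGTCGAGTGACGGCCTT; antiparallel, so 5'→3' the coding strand is TTCCGGCAGTGAGCTGATATGCATTTCGCCGTTCGATGTTTA. Replace T with U for the mRNA.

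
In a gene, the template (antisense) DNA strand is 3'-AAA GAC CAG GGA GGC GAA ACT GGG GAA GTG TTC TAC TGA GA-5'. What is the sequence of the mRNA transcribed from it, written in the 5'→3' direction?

Reading the template 3'→5' as shown, RNA polymerase pairs each base (A→U, T→A, G↔C) to build mRNA 5'→3' directly.

5′-UUUCUGGUCCCUCCGCUUUGACCCCUUCACAAGAUGACUCU-3′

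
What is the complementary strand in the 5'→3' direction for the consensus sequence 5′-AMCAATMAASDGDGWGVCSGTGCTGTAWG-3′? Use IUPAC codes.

5'-CWTACAGCACSGBCWCHCHSTTKATTGKT-3'

Standard pairs A↔T, G↔C; ambiguity codes pair M↔K, W↔W, S↔S, D↔H, V↔B. Complement (TKGTTAKTTSHCHCWCBGSCACGACATWC), then reverse for 5'→3'.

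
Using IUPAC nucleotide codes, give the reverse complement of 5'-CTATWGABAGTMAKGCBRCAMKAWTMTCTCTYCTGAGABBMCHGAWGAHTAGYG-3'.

Standard pairs A↔T, G↔C; ambiguity codes pair R↔Y, M↔K, W↔W, B↔V, H↔D. Complement (GATAWCTVTCAKTMCGVYGTKMTWAKAGAGARGACTCTVVKGDCTWCTDATCRC), then reverse for 5'→3'.

5'-CRCTADTCWTCDGKVVTCTCAGRAGAGAKAWTMKTGYVGCMTKACTVTCWATAG-3'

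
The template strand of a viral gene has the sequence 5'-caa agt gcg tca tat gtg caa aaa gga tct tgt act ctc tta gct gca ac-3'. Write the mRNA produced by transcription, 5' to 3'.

RNA polymerase reads the template 3'→5' and synthesizes mRNA 5'→3' by base-pairing (A→U, T→A, G↔C). The complement of the template is GTTTCACGCAGTATACACGTTTTTCCTAGAACATGAGAGAATCGACGTTG; antiparallel, so 5'→3' the coding strand is GTTGCAGCTAAGAGAGTACAAGATCCTTTTTGCACATATGACGCACTTTG. Replace T with U for the mRNA.

5'-GUUGCAGCUAAGAGAGUACAAGAUCCUUUUUGCACAUAUGACGCACUUUG-3'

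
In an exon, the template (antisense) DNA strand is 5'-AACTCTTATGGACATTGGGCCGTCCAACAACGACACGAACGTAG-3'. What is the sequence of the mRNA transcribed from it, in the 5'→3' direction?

5'-CUACGUUCGUGUCGUUGUUGGACGGCCCAAUGUCCAUAAGAGUU-3'

RNA polymerase reads the template 3'→5' and synthesizes mRNA 5'→3' by base-pairing (A→U, T→A, G↔C). The complement of the template is TTGAGAATACCTGTAACCCGGCAGGTTGTTGCTGTGCTTGCATC; antiparallel, so 5'→3' the coding strand is CTACGTTCGTGTCGTTGTTGGACGGCCCAATGTCCATAAGAGTT. Replace T with U for the mRNA.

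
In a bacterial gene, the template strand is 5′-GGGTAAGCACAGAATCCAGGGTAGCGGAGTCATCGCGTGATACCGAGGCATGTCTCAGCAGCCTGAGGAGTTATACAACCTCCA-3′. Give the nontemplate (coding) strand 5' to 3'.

5'-TGGAGGTTGTATAACTCCTCAGGCTGCTGAGACATGCCTCGGTATCACGCGATGACTCCGCTACCCTGGATTCTGTGCTTACCC-3'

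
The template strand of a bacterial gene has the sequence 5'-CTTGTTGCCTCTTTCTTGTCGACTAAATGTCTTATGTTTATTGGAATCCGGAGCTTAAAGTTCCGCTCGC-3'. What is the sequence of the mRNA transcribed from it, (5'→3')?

RNA polymerase reads the template 3'→5' and synthesizes mRNA 5'→3' by base-pairing (A→U, T→A, G↔C). The complement of the template is GAACAACGGAGAAAGAACAGCTGATTTACAGAATACAAATAACCTTAGGCCTCGAATTTCAAGGCGAGCG; antiparallel, so 5'→3' the coding strand is GCGAGCGGAACTTTAAGCTCCGGATTCCAATAAACATAAGACATTTAGTCGACAAGAAAGAGGCAACAAG. Replace T with U for the mRNA.

5'-GCGAGCGGAACUUUAAGCUCCGGAUUCCAAUAAACAUAAGACAUUUAGUCGACAAGAAAGAGGCAACAAG-3'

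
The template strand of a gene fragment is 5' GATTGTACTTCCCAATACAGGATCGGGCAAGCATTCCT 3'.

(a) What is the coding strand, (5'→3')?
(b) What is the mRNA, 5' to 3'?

(a) 5'-AGGAATGCTTGCCCGATCCTGTATTGGGAAGTACAATC-3'
(b) 5'-AGGAAUGCUUGCCCGAUCCUGUAUUGGGAAGUACAAUC-3'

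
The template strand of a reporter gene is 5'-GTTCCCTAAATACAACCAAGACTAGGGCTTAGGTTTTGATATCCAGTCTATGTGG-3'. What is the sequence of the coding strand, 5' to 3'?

5'-CCACATAGACTGGATATCAAAACCTAAGCCCTAGTCTTGGTTGTATTTAGGGAAC-3'

The coding strand is complementary and antiparallel to the template: take the complement (A↔T, G↔C) and reverse.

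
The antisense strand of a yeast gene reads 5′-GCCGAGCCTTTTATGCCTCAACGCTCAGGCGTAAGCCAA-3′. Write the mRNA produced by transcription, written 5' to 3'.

5'-UUGGCUUACGCCUGAGCGUUGAGGCAUAAAAGGCUCGGC-3'

The mRNA has the sequence of the coding strand (reverse complement of the template) with T→U. Reverse complement of GCCGAGCCTTTTATGCCTCAACGCTCAGGCGTAAGCCAA is TTGGCTTACGCCTGAGCGTTGAGGCATAAAAGGCTCGGC; then T→U.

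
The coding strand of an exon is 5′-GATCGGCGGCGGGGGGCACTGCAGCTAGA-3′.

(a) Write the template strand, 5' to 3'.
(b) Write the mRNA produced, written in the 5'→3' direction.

(a) The template strand is the reverse complement of the coding strand: complement CTAGCCGCCGCCCCCCGTGACGTCGATCT, then reverse.
(b) mRNA matches the coding strand with T→U.

(a) 5'-TCTAGCTGCAGTGCCCCCCGCCGCCGATC-3'
(b) 5'-GAUCGGCGGCGGGGGGCACUGCAGCUAGA-3'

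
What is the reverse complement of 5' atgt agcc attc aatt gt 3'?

5'-ACAATTGAATGGCTACAT-3'

Reading the sequence 3'→5' and pairing each base (A↔T, G↔C) gives the reverse complement directly.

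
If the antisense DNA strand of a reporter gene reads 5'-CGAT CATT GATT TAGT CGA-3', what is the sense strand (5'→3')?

5'-TCGACTAAATCAATGATCG-3'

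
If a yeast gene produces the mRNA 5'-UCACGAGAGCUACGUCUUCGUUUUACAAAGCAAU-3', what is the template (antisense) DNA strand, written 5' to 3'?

5'-ATTGCTTTGTAAAACGAAGACGTAGCTCTCGTGA-3'

Replace U with T to get the coding DNA strand: TCACGAGAGCTACGTCTTCGTTTTACAAAGCAAT. The template strand is its reverse complement (complement AGTGCTCTCGATGCAGAAGCAAAATGTTTCGTTA, then reverse).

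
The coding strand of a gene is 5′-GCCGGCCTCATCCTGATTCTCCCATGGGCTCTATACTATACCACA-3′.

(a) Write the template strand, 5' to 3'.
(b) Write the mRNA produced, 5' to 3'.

(a) The template strand is the reverse complement of the coding strand: complement CGGCCGGAGTAGGACTAAGAGGGTACCCGAGATATGATATGGTGT, then reverse.
(b) mRNA matches the coding strand with T→U.

(a) 5'-TGTGGTATAGTATAGAGCCCATGGGAGAATCAGGATGAGGCCGGC-3'
(b) 5'-GCCGGCCUCAUCCUGAUUCUCCCAUGGGCUCUAUACUAUACCACA-3'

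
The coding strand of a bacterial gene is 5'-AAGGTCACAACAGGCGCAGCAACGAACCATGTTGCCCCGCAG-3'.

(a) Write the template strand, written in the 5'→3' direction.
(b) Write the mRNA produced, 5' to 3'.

(a) 5′-CTGCGGGGCAACATGGTTCGTTGCTGCGCCTGTTGTGACCTT-3′
(b) 5'-AAGGUCACAACAGGCGCAGCAACGAACCAUGUUGCCCCGCAG-3'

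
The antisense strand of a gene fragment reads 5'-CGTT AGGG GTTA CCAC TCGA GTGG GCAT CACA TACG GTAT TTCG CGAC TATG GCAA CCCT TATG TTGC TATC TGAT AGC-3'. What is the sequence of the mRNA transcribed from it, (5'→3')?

The mRNA has the sequence of the coding strand (reverse complement of the template) with T→U. Reverse complement of CGTTAGGGGTTACCACTCGAGTGGGCATCACATACGGTATTTCGCGACTATGGCAACCCTTATGTTGCTATCTGATAGC is GCTATCAGATAGCAACATAAGGGTTGCCATAGTCGCGAAATACCGTATGTGATGCCCACTCGAGTGGTAACCCCTAACG; then T→U.

5'-GCUAUCAGAUAGCAACAUAAGGGUUGCCAUAGUCGCGAAAUACCGUAUGUGAUGCCCACUCGAGUGGUAACCCCUAACG-3'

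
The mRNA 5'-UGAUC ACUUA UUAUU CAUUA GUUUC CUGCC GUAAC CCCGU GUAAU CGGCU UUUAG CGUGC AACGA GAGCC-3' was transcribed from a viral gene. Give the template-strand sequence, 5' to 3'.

Replace U with T to get the coding DNA strand: TGATCACTTATTATTCATTAGTTTCCTGCCGTAACCCCGTGTAATCGGCTTTTAGCGTGCAACGAGAGCC. The template strand is its reverse complement (complement ACTAGTGAATAATAAGTAATCAAAGGACGGCATTGGGGCACATTAGCCGAAAATCGCACGTTGCTCTCGG, then reverse).

5'-GGCTCTCGTTGCACGCTAAAAGCCGATTACACGGGGTTACGGCAGGAAACTAATGAATAATAAGTGATCA-3'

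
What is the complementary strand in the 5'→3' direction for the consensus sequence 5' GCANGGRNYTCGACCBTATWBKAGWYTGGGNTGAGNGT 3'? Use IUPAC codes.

Standard pairs A↔T, G↔C; ambiguity codes pair R↔Y, K↔M, W↔W, B↔V, N↔N. Complement (CGTNCCYNRAGCTGGVATAWVMTCWRACCCNACTCNCA), then reverse for 5'→3'.

5'-ACNCTCANCCCARWCTMVWATAVGGTCGARNYCCNTGC-3'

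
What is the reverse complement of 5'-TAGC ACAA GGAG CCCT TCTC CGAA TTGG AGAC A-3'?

Reading the sequence 3'→5' and pairing each base (A↔T, G↔C) gives the reverse complement directly.

5'-TGTCTCCAATTCGGAGAAGGGCTCCTTGTGCTA-3'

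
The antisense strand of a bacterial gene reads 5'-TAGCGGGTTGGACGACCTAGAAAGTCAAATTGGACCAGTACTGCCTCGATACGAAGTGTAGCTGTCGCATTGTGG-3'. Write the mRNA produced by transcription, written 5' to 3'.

5'-CCACAAUGCGACAGCUACACUUCGUAUCGAGGCAGUACUGGUCCAAUUUGACUUUCUAGGUCGUCCAACCCGCUA-3'

The mRNA has the sequence of the coding strand (reverse complement of the template) with T→U. Reverse complement of TAGCGGGTTGGACGACCTAGAAAGTCAAATTGGACCAGTACTGCCTCGATACGAAGTGTAGCTGTCGCATTGTGG is CCACAATGCGACAGCTACACTTCGTATCGAGGCAGTACTGGTCCAATTTGACTTTCTAGGTCGTCCAACCCGCTA; then T→U.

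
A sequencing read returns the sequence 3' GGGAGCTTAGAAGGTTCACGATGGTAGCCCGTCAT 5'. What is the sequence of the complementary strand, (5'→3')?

The strand is given 3'→5', so its complement runs 5'→3' in the same left-to-right order: pair each base A↔T, G↔C.

5'-CCCTCGAATCTTCCAAGTGCTACCATCGGGCAGTA-3'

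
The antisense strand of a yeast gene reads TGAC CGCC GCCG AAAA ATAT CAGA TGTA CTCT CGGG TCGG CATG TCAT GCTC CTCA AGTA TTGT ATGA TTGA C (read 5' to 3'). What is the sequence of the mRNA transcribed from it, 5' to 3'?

5'-GUCAAUCAUACAAUACUUGAGGAGCAUGACAUGCCGACCCGAGAGUACAUCUGAUAUUUUUCGGCGGCGGUCA-3'

The mRNA has the sequence of the coding strand (reverse complement of the template) with T→U. Reverse complement of TGACCGCCGCCGAAAAATATCAGATGTACTCTCGGGTCGGCATGTCATGCTCCTCAAGTATTGTATGATTGAC is GTCAATCATACAATACTTGAGGAGCATGACATGCCGACCCGAGAGTACATCTGATATTTTTCGGCGGCGGTCA; then T→U.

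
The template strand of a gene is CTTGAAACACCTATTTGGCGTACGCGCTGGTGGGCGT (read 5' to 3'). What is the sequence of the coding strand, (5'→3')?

5'-ACGCCCACCAGCGCGTACGCCAAATAGGTGTTTCAAG-3'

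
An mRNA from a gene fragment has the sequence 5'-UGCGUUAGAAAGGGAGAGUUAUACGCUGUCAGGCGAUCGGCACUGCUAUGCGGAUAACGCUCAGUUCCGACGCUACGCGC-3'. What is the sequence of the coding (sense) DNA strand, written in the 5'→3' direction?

5'-TGCGTTAGAAAGGGAGAGTTATACGCTGTCAGGCGATCGGCACTGCTATGCGGATAACGCTCAGTTCCGACGCTACGCGC-3'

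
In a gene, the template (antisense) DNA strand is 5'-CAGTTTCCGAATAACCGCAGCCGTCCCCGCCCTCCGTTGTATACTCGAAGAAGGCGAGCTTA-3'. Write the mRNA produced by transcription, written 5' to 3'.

5'-UAAGCUCGCCUUCUUCGAGUAUACAACGGAGGGCGGGGACGGCUGCGGUUAUUCGGAAACUG-3'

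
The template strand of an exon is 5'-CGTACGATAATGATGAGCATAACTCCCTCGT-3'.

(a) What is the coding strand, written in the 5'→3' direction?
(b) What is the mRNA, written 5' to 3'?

(a) The coding strand is the reverse complement of the template: complement GCATGCTATTACTACTCGTATTGAGGGAGCA, then reverse.
(b) mRNA has the coding-strand sequence with T→U.

(a) 5'-ACGAGGGAGTTATGCTCATCATTATCGTACG-3'
(b) 5'-ACGAGGGAGUUAUGCUCAUCAUUAUCGUACG-3'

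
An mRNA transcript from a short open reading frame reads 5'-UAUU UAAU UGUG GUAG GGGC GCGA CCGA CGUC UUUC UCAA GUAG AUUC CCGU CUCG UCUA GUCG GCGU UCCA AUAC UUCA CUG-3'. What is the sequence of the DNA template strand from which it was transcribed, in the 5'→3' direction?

5'-CAGTGAAGTATTGGAACGCCGACTAGACGAGACGGGAATCTACTTGAGAAAGACGTCGGTCGCGCCCCTACCACAATTAAATA-3'

Replace U with T to get the coding DNA strand: TATTTAATTGTGGTAGGGGCGCGACCGACGTCTTTCTCAAGTAGATTCCCGTCTCGTCTAGTCGGCGTTCCAATACTTCACTG. The template strand is its reverse complement (complement ATAAATTAACACCATCCCCGCGCTGGCTGCAGAAAGAGTTCATCTAAGGGCAGAGCAGATCAGCCGCAAGGTTATGAAGTGAC, then reverse).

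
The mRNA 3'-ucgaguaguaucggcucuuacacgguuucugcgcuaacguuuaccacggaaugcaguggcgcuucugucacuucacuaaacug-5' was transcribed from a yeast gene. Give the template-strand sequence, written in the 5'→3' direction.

Written 5'→3' the mRNA is GUCAAAUCACUUCACUGUCUUCGCGGUGACGUAAGGCACCAUUUGCAAUCGCGUCUUUGGCACAUUCUCGGCUAUGAUGAGCU, so the coding DNA strand is GTCAAATCACTTCACTGTCTTCGCGGTGACGTAAGGCACCATTTGCAATCGCGTCTTTGGCACATTCTCGGCTATGATGAGCT. The template is its reverse complement.

5'-AGCTCATCATAGCCGAGAATGTGCCAAAGACGCGATTGCAAATGGTGCCTTACGTCACCGCGAAGACAGTGAAGTGATTTGAC-3'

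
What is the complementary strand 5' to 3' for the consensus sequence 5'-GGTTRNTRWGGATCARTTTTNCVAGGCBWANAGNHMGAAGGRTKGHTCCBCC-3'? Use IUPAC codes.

5'-GGVGGADCMAYCCTTCKDNCTNTWVGCCTBGNAAAAYTGATCCWYANYAACC-3'

Standard pairs A↔T, G↔C; ambiguity codes pair R↔Y, M↔K, W↔W, B↔V, H↔D, N↔N. Complement (CCAAYNAYWCCTAGTYAAAANGBTCCGVWTNTCNDKCTTCCYAMCDAGGVGG), then reverse for 5'→3'.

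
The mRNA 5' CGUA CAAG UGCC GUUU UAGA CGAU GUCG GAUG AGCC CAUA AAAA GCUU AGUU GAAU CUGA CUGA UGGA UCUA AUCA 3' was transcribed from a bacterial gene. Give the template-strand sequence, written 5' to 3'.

5'-TGATTAGATCCATCAGTCAGATTCAACTAAGCTTTTTATGGGCTCATCCGACATCGTCTAAAACGGCACTTGTACG-3'

Replace U with T to get the coding DNA strand: CGTACAAGTGCCGTTTTAGACGATGTCGGATGAGCCCATAAAAAGCTTAGTTGAATCTGACTGATGGATCTAATCA. The template strand is its reverse complement (complement GCATGTTCACGGCAAAATCTGCTACAGCCTACTCGGGTATTTTTCGAATCAACTTAGACTGACTACCTAGATTAGT, then reverse).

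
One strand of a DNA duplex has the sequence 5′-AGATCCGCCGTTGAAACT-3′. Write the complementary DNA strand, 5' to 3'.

The complement of AGATCCGCCGTTGAAACT is TCTAGGCGGCAACTTTGA (A↔T, G↔C). DNA strands are antiparallel, so the complementary strand runs 3'→5'; reversing gives the 5'→3' form.

5'-AGTTTCAACGGCGGATCT-3'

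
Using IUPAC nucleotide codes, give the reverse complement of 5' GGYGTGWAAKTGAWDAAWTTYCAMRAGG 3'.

Standard pairs A↔T, G↔C; ambiguity codes pair R↔Y, M↔K, W↔W, D↔H. Complement (CCRCACWTTMACTWHTTWAARGTKYTCC), then reverse for 5'→3'.

5'-CCTYKTGRAAWTTHWTCAMTTWCACRCC-3'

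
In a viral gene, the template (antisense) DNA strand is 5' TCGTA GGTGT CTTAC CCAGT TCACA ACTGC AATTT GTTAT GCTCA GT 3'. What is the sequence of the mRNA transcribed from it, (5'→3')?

5'-ACUGAGCAUAACAAAUUGCAGUUGUGAACUGGGUAAGACACCUACGA-3'

The mRNA has the sequence of the coding strand (reverse complement of the template) with T→U. Reverse complement of TCGTAGGTGTCTTACCCAGTTCACAACTGCAATTTGTTATGCTCAGT is ACTGAGCATAACAAATTGCAGTTGTGAACTGGGTAAGACACCTACGA; then T→U.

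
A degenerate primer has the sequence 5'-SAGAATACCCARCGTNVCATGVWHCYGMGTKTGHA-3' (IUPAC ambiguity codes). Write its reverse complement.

5'-TDCAMACKCRGDWBCATGBNACGYTGGGTATTCTS-3'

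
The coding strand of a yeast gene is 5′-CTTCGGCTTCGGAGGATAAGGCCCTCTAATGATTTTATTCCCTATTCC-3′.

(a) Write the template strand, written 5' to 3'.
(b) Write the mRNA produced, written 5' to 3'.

(a) 5′-GGAATAGGGAATAAAATCATTAGAGGGCCTTATCCTCCGAAGCCGAAG-3′
(b) 5'-CUUCGGCUUCGGAGGAUAAGGCCCUCUAAUGAUUUUAUUCCCUAUUCC-3'

(a) The template strand is the reverse complement of the coding strand: complement GAAGCCGAAGCCTCCTATTCCGGGAGATTACTAAAATAAGGGATAAGG, then reverse.
(b) mRNA matches the coding strand with T→U.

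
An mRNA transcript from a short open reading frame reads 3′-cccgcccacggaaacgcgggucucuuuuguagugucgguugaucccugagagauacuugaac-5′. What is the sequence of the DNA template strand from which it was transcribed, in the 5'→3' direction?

5′-GGGCGGGTGCCTTTGCGCCCAGAGAAAACATCACAGCCAACTAGGGACTCTCTATGAACTTG-3′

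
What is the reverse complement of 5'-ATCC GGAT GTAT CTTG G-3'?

Reading the sequence 3'→5' and pairing each base (A↔T, G↔C) gives the reverse complement directly.

5′-CCAAGATACATCCGGAT-3′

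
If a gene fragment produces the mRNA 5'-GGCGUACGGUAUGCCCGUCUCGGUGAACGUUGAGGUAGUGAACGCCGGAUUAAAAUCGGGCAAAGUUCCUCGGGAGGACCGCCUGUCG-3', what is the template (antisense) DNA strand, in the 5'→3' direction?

Replace U with T to get the coding DNA strand: GGCGTACGGTATGCCCGTCTCGGTGAACGTTGAGGTAGTGAACGCCGGATTAAAATCGGGCAAAGTTCCTCGGGAGGACCGCCTGTCG. The template strand is its reverse complement (complement CCGCATGCCATACGGGCAGAGCCACTTGCAACTCCATCACTTGCGGCCTAATTTTAGCCCGTTTCAAGGAGCCCTCCTGGCGGACAGC, then reverse).

5'-CGACAGGCGGTCCTCCCGAGGAACTTTGCCCGATTTTAATCCGGCGTTCACTACCTCAACGTTCACCGAGACGGGCATACCGTACGCC-3'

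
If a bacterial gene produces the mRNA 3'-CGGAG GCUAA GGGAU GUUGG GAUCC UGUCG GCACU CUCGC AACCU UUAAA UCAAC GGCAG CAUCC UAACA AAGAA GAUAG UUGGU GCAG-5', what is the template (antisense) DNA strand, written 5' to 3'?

Written 5'→3' the mRNA is GACGUGGUUGAUAGAAGAAACAAUCCUACGACGGCAACUAAAUUUCCAACGCUCUCACGGCUGUCCUAGGGUUGUAGGGAAUCGGAGGC, so the coding DNA strand is GACGTGGTTGATAGAAGAAACAATCCTACGACGGCAACTAAATTTCCAACGCTCTCACGGCTGTCCTAGGGTTGTAGGGAATCGGAGGC. The template is its reverse complement.

5′-GCCTCCGATTCCCTACAACCCTAGGACAGCCGTGAGAGCGTTGGAAATTTAGTTGCCGTCGTAGGATTGTTTCTTCTATCAACCACGTC-3′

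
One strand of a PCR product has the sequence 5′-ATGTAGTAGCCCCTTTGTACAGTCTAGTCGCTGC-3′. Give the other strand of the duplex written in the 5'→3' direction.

5'-GCAGCGACTAGACTGTACAAAGGGGCTACTACAT-3'

Pairing A↔T and G↔C gives TACATCATCGGGGAAACATGTCAGATCAGCGACG, running 3'→5'. Reverse for the 5'→3' convention.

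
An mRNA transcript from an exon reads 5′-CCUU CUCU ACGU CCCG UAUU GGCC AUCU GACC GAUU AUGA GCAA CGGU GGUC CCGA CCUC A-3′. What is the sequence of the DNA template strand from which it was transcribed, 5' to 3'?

Replace U with T to get the coding DNA strand: CCTTCTCTACGTCCCGTATTGGCCATCTGACCGATTATGAGCAACGGTGGTCCCGACCTCA. The template strand is its reverse complement (complement GGAAGAGATGCAGGGCATAACCGGTAGACTGGCTAATACTCGTTGCCACCAGGGCTGGAGT, then reverse).

5'-TGAGGTCGGGACCACCGTTGCTCATAATCGGTCAGATGGCCAATACGGGACGTAGAGAAGG-3'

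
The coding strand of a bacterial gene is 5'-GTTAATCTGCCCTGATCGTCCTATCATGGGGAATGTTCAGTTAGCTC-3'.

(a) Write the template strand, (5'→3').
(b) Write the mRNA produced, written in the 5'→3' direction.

(a) The template strand is the reverse complement of the coding strand: complement CAATTAGACGGGACTAGCAGGATAGTACCCCTTACAAGTCAATCGAG, then reverse.
(b) mRNA matches the coding strand with T→U.

(a) 5'-GAGCTAACTGAACATTCCCCATGATAGGACGATCAGGGCAGATTAAC-3'
(b) 5'-GUUAAUCUGCCCUGAUCGUCCUAUCAUGGGGAAUGUUCAGUUAGCUC-3'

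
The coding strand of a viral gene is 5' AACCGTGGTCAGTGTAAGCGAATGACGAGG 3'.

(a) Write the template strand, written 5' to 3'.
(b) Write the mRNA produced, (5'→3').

(a) The template strand is the reverse complement of the coding strand: complement TTGGCACCAGTCACATTCGCTTACTGCTCC, then reverse.
(b) mRNA matches the coding strand with T→U.

(a) 5'-CCTCGTCATTCGCTTACACTGACCACGGTT-3'
(b) 5′-AACCGUGGUCAGUGUAAGCGAAUGACGAGG-3′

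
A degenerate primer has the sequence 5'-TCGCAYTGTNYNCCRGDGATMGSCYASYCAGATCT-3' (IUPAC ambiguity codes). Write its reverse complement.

5'-AGATCTGRSTRGSCKATCHCYGGNRNACARTGCGA-3'

Standard pairs A↔T, G↔C; ambiguity codes pair R↔Y, M↔K, S↔S, D↔H, N↔N. Complement (AGCGTRACANRNGGYCHCTAKCSGRTSRGTCTAGA), then reverse for 5'→3'.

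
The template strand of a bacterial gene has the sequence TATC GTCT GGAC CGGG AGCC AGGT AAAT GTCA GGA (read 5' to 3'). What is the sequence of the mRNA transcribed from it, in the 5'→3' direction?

RNA polymerase reads the template 3'→5' and synthesizes mRNA 5'→3' by base-pairing (A→U, T→A, G↔C). The complement of the template is ATAGCAGACCTGGCCCTCGGTCCATTTACAGTCCT; antiparallel, so 5'→3' the coding strand is TCCTGACATTTACCTGGCTCCCGGTCCAGACGATA. Replace T with U for the mRNA.

5'-UCCUGACAUUUACCUGGCUCCCGGUCCAGACGAUA-3'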